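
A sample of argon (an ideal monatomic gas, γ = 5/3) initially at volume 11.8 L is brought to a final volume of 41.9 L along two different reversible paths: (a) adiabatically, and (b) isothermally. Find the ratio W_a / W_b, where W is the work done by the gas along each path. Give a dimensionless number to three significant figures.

Path (a) adiabatic: W = P₁V₁(1 − (V₁/V₂)^(γ−1))/(γ−1) → W_a/(P₁V₁) = 0.8555.
Path (b) isothermal: W = P₁V₁ ln(V₂/V₁) → W_b/(P₁V₁) = 1.267.
W_a / W_b = 0.8555 / 1.267 = 0.6751.

W_a / W_b ≈ 0.675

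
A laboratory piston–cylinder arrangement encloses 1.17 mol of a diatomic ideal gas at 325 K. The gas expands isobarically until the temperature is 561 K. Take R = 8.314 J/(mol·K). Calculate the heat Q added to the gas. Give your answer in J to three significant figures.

Q ≈ 8030 J

Isobaric: W = nRΔT = (1.17)(8.314)(236) = 2296 J.
ΔU = nCᵥΔT with Cᵥ = 5R/2: ΔU = (1.17)(20.79)(236) = 5739 J.
Q = ΔU + W = 5739 + 2296 = 8035 J.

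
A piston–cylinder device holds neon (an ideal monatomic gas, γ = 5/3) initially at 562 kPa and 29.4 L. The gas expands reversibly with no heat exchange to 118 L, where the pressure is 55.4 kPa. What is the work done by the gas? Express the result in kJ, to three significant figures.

Adiabatic: W = (P₁V₁ − P₂V₂)/(γ − 1) with γ = 5/3.
P₁V₁ = 16523 J, P₂V₂ = 6537 J.
W = (16523 − 6537) / 0.6667 = 14978 J.

W ≈ 15.0 kJ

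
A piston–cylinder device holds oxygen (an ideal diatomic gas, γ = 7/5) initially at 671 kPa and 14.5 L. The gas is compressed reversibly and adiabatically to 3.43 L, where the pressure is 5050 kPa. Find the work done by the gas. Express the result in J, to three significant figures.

W ≈ -19000 J

Adiabatic: W = (P₁V₁ − P₂V₂)/(γ − 1) with γ = 7/5.
P₁V₁ = 9730 J, P₂V₂ = 17322 J.
W = (9730 − 17322) / 0.4 = -18980 J.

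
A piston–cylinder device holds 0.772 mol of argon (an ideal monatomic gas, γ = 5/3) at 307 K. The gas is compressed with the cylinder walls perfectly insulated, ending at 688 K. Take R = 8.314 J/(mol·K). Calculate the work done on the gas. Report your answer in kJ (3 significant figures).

W ≈ 3.67 kJ

Adiabatic ⇒ Q = 0, so W_by = −ΔU = nCᵥ(T₁ − T₂).
Cᵥ = 3R/2 = 12.47 J/(mol·K).
W = (0.772)(12.47)(307 − 688) = -3668 J.
Work on gas = −W_by = 3668 J.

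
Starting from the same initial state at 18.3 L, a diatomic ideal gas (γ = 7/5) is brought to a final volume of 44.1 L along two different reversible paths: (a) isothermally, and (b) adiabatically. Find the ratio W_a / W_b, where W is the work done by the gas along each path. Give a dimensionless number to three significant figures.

Path (a) isothermal: W = P₁V₁ ln(V₂/V₁) → W_a/(P₁V₁) = 0.8796.
Path (b) adiabatic: W = P₁V₁(1 − (V₁/V₂)^(γ−1))/(γ−1) → W_b/(P₁V₁) = 0.7415.
W_a / W_b = 0.8796 / 0.7415 = 1.186.

W_a / W_b ≈ 1.19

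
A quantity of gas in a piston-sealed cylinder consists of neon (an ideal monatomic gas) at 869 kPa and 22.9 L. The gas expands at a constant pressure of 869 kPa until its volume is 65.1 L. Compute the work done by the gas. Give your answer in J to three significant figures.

W ≈ 36700 J

Isobaric: W = P ΔV.
W = (869 kPa)(65.1 − 22.9 L) = (869)(42.2) = 36672 J.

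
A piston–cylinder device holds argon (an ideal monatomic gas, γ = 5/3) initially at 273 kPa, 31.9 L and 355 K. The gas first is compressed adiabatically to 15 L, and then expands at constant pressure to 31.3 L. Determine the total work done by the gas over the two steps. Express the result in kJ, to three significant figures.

Step 1 (adiabatic): W = (P₁V₁ − P₂V₂)/(γ−1) = (8709 − 14402)/0.667 = -8540 J.
After step 1: P = 960.1 kPa, V = 15 L, T = 587.1 K.
Step 2 (isobaric): W = PΔV = (960.1 kPa)(31.3 − 15 L) = 15650 J.
W_total = -8540 + 15650 = 7110 J.

W_total ≈ 7.11 kJ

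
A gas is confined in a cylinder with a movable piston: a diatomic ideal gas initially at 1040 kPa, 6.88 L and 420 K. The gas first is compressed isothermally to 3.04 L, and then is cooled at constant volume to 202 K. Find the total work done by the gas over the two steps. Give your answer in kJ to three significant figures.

W_total ≈ -5.84 kJ

Step 1 (isothermal): W = P₁V₁ ln(V₂/V₁) = (7155) ln(3.04/6.88) = -5844 J.
Step 2 (isochoric): W = 0 (constant volume).
W_total = -5844 + 0 = -5844 J.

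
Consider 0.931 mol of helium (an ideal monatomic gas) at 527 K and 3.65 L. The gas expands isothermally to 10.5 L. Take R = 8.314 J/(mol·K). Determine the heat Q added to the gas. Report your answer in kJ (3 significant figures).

Q ≈ 4.31 kJ

Isothermal ⇒ ΔU = 0, so Q = W = nRT ln(V₂/V₁).
Q = (0.931)(8.314)(527) ln(10.5/3.65) = 4079 × 1.057 = 4310 J.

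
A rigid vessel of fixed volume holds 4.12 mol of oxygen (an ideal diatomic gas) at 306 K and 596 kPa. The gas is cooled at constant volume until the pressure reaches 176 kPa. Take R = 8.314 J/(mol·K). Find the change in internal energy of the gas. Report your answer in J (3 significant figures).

ΔU ≈ -18500 J

Constant volume ⇒ W = 0, so Q = ΔU = nCᵥΔT with Cᵥ = 5R/2 = 20.79 J/(mol·K).
At constant V, T₂/T₁ = P₂/P₁ ⇒ ΔT = T₁(P₂/P₁ − 1) = 306·(176/596 − 1) = -215.6 K.
ΔU = (4.12)(20.79)(-215.6) = -18466 J.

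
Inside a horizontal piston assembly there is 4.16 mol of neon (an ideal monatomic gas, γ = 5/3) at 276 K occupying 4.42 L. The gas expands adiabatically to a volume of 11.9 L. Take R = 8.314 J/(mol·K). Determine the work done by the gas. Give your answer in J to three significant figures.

W ≈ 6920 J

Adiabatic: TV^(γ−1) = const with γ = 5/3.
T₂ = T₁ (V₁/V₂)^(γ−1) = 276 × (4.42/11.9)^0.667 = 276 × 0.5167 = 142.6 K.
W_by = nCᵥ(T₁ − T₂) = (4.16)(12.47)(276 − 142.6) = 6920 J.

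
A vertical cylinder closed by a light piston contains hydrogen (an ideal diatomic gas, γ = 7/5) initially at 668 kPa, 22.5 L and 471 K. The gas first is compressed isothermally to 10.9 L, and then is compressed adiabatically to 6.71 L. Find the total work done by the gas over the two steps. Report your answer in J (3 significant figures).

W_total ≈ -18900 J

Step 1 (isothermal): W = P₁V₁ ln(V₂/V₁) = (15030) ln(10.9/22.5) = -10893 J.
After step 1: P = 1379 kPa, V = 10.9 L, T = 471 K.
Step 2 (adiabatic): W = (P₁V₁ − P₂V₂)/(γ−1) = (15030 − 18249)/0.4 = -8048 J.
W_total = -10893 − 8048 = -18941 J.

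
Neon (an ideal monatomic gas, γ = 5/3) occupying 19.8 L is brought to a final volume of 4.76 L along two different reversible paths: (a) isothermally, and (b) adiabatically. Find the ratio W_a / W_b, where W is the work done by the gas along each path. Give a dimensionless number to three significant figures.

W_a / W_b ≈ 0.599

Path (a) isothermal: W = P₁V₁ ln(V₂/V₁) → W_a/(P₁V₁) = -1.425.
Path (b) adiabatic: W = P₁V₁(1 − (V₁/V₂)^(γ−1))/(γ−1) → W_b/(P₁V₁) = -2.38.
W_a / W_b = -1.425 / -2.38 = 0.599.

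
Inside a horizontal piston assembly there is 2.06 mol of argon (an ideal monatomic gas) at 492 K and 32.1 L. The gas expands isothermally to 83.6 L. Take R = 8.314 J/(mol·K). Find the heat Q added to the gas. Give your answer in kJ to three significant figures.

Isothermal ⇒ ΔU = 0, so Q = W = nRT ln(V₂/V₁).
Q = (2.06)(8.314)(492) ln(83.6/32.1) = 8426 × 0.9572 = 8066 J.

Q ≈ 8.07 kJ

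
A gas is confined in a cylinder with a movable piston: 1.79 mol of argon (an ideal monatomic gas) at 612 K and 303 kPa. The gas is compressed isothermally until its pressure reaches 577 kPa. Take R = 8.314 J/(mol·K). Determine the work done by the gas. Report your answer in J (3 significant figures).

W ≈ -5870 J

Isothermal process: W = nRT ln(V₂/V₁) = nRT ln(P₁/P₂).
W = (1.79)(8.314)(612) × ln(303/577)
  = 9108 × ln(0.5251) = 9108 × -0.6441
W_by_gas = -5866 J.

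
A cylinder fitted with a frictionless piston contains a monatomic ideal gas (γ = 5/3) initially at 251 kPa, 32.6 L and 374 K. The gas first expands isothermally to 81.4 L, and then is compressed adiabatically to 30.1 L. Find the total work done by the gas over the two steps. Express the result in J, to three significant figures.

W_total ≈ -4060 J

Step 1 (isothermal): W = P₁V₁ ln(V₂/V₁) = (8183) ln(81.4/32.6) = 7488 J.
After step 1: P = 100.5 kPa, V = 81.4 L, T = 374 K.
Step 2 (adiabatic): W = (P₁V₁ − P₂V₂)/(γ−1) = (8183 − 15883)/0.667 = -11550 J.
W_total = 7488 − 11550 = -4063 J.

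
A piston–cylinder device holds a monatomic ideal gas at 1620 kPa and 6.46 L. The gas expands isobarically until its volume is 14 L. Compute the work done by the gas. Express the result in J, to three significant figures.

W ≈ 12200 J

Isobaric: W = P ΔV.
W = (1620 kPa)(14 − 6.46 L) = (1620)(7.54) = 12215 J.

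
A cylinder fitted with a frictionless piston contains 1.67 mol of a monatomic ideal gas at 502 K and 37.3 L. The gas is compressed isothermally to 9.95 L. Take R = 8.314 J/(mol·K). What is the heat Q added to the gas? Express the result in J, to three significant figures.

Q ≈ -9210 J

Isothermal ⇒ ΔU = 0, so Q = W = nRT ln(V₂/V₁).
Q = (1.67)(8.314)(502) ln(9.95/37.3) = 6970 × -1.321 = -9210 J.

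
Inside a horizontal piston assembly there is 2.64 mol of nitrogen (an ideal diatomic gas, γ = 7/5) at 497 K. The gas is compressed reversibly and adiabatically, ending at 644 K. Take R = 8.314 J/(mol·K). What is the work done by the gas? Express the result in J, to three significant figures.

Adiabatic ⇒ Q = 0, so W_by = −ΔU = nCᵥ(T₁ − T₂).
Cᵥ = 5R/2 = 20.79 J/(mol·K).
W = (2.64)(20.79)(497 − 644) = -8066 J.

W ≈ -8070 J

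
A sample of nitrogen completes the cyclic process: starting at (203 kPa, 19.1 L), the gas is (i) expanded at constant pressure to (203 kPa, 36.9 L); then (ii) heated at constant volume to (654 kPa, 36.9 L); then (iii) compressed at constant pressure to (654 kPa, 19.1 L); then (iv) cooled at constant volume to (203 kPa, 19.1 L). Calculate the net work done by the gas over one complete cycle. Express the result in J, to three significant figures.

W_net ≈ -8030 J

Constant-volume legs do no work.
W(i) = (203)(36.9 − 19.1) = 3613 J; W(iii) = (654)(19.1 − 36.9) = -11641 J.
W_net = 3613 − 11641 = -8028 J (the counter-clockwise enclosed area).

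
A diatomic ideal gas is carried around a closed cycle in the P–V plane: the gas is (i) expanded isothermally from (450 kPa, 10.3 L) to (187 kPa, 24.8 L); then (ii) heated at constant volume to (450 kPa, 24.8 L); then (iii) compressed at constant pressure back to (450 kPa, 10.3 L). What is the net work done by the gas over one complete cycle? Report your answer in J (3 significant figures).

Leg (i): W = PᵢVᵢ ln(V_f/Vᵢ) = (4635) ln(24.8/10.3) = 4073 J.
Leg (ii): W = 0.
Leg (iii): W = PΔV = (450)(10.3 − 24.8) = -6525 J.
W_net = 4073 − 6525 = -2452 J.

W_net ≈ -2450 J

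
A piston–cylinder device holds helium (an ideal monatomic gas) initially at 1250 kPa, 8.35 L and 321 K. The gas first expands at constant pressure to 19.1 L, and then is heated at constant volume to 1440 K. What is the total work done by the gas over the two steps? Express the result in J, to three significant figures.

W_total ≈ 13400 J

Step 1 (isobaric): W = PΔV = (1250 kPa)(19.1 − 8.35 L) = 13438 J.
Step 2 (isochoric): W = 0 (constant volume).
W_total = 13438 + 0 = 13438 J.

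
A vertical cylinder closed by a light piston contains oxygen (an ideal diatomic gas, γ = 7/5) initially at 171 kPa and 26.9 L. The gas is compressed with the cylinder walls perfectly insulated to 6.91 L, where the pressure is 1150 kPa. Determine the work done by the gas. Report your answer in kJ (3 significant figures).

Adiabatic: W = (P₁V₁ − P₂V₂)/(γ − 1) with γ = 7/5.
P₁V₁ = 4600 J, P₂V₂ = 7946 J.
W = (4600 − 7946) / 0.4 = -8367 J.

W ≈ -8.37 kJ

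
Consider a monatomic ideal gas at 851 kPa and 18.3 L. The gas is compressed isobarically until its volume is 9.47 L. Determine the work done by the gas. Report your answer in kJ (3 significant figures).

Isobaric: W = P ΔV.
W = (851 kPa)(9.47 − 18.3 L) = (851)(-8.83) = -7514 J.

W ≈ -7.51 kJ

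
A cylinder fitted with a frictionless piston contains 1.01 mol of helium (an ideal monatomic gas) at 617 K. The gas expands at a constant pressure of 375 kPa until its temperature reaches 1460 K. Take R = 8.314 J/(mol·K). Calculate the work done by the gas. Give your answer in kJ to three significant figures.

Isobaric: W = P ΔV = nR ΔT.
W = (1.01)(8.314)(1460 − 617) = 7079 J.

W ≈ 7.08 kJ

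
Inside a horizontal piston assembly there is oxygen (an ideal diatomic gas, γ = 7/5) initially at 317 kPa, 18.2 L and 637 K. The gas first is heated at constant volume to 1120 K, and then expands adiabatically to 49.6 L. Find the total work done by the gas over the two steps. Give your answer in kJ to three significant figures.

W_total ≈ 8.38 kJ

Step 1 (isochoric): W = 0 (constant volume).
After step 1: P = 557.4 kPa (V unchanged).
Step 2 (adiabatic): W = (P₁V₁ − P₂V₂)/(γ−1) = (10144 − 6793)/0.4 = 8378 J.
W_total = 0 + 8378 = 8378 J.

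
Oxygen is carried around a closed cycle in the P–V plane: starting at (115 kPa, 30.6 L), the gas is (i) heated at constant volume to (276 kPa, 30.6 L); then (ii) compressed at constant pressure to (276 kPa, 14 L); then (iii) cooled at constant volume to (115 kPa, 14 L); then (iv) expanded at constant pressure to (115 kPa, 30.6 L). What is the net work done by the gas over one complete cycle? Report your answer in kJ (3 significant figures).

W_net ≈ -2.67 kJ

Constant-volume legs do no work.
W(ii) = (276)(14 − 30.6) = -4582 J; W(iv) = (115)(30.6 − 14) = 1909 J.
W_net = -4582 + 1909 = -2673 J (the counter-clockwise enclosed area).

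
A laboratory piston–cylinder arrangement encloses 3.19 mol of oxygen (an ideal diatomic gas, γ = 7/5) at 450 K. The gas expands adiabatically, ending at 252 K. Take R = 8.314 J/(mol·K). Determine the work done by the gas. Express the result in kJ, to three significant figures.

Adiabatic ⇒ Q = 0, so W_by = −ΔU = nCᵥ(T₁ − T₂).
Cᵥ = 5R/2 = 20.79 J/(mol·K).
W = (3.19)(20.79)(450 − 252) = 13128 J.

W ≈ 13.1 kJ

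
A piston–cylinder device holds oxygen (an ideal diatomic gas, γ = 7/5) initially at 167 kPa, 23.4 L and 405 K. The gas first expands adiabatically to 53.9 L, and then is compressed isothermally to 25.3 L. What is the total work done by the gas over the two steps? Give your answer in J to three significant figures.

W_total ≈ 655 J

Step 1 (adiabatic): W = (P₁V₁ − P₂V₂)/(γ−1) = (3908 − 2799)/0.4 = 2772 J.
After step 1: P = 51.93 kPa, V = 53.9 L, T = 290.1 K.
Step 2 (isothermal): W = P₁V₁ ln(V₂/V₁) = (2799) ln(25.3/53.9) = -2117 J.
W_total = 2772 − 2117 = 655.5 J.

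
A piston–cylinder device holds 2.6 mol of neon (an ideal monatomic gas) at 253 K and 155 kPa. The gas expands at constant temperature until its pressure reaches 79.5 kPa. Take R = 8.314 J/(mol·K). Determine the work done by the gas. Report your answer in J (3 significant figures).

W ≈ 3650 J

Isothermal process: W = nRT ln(V₂/V₁) = nRT ln(P₁/P₂).
W = (2.6)(8.314)(253) × ln(155/79.5)
  = 5469 × ln(1.95) = 5469 × 0.6677
W_by_gas = 3651 J.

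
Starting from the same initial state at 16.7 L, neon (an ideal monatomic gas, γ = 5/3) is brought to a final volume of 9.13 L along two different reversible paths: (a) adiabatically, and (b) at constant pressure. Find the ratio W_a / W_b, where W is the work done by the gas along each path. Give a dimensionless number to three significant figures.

Path (a) adiabatic: W = P₁V₁(1 − (V₁/V₂)^(γ−1))/(γ−1) → W_a/(P₁V₁) = -0.7435.
Path (b) isobaric: W = P₁(V₂ − V₁) → W_b/(P₁V₁) = -0.4533.
W_a / W_b = -0.7435 / -0.4533 = 1.64.

W_a / W_b ≈ 1.64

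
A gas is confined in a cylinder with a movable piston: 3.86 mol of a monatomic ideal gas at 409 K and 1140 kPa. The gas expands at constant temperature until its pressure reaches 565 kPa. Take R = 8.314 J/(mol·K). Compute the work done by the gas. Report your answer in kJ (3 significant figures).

W ≈ 9.21 kJ

Isothermal process: W = nRT ln(V₂/V₁) = nRT ln(P₁/P₂).
W = (3.86)(8.314)(409) × ln(1140/565)
  = 13126 × ln(2.018) = 13126 × 0.702
W_by_gas = 9214 J.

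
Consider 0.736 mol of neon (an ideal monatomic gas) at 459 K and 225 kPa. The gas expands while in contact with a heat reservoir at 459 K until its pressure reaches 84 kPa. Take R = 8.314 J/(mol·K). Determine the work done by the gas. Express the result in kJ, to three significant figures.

W ≈ 2.77 kJ

Isothermal process: W = nRT ln(V₂/V₁) = nRT ln(P₁/P₂).
W = (0.736)(8.314)(459) × ln(225/84)
  = 2809 × ln(2.679) = 2809 × 0.9853
W_by_gas = 2767 J.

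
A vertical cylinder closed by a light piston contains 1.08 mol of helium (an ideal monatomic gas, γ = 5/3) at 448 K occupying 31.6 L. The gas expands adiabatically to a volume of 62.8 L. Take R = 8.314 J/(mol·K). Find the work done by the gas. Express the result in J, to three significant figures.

W ≈ 2220 J

Adiabatic: TV^(γ−1) = const with γ = 5/3.
T₂ = T₁ (V₁/V₂)^(γ−1) = 448 × (31.6/62.8)^0.667 = 448 × 0.6326 = 283.4 K.
W_by = nCᵥ(T₁ − T₂) = (1.08)(12.47)(448 − 283.4) = 2217 J.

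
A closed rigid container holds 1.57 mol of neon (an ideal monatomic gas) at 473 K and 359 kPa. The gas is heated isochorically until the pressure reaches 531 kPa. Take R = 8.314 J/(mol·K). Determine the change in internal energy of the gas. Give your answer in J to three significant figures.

Constant volume ⇒ W = 0, so Q = ΔU = nCᵥΔT with Cᵥ = 3R/2 = 12.47 J/(mol·K).
At constant V, T₂/T₁ = P₂/P₁ ⇒ ΔT = T₁(P₂/P₁ − 1) = 473·(531/359 − 1) = 226.6 K.
ΔU = (1.57)(12.47)(226.6) = 4437 J.

ΔU ≈ 4440 J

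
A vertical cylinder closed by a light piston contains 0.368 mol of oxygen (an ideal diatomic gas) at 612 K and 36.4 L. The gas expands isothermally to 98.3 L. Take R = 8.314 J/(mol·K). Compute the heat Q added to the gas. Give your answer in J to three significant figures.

Isothermal ⇒ ΔU = 0, so Q = W = nRT ln(V₂/V₁).
Q = (0.368)(8.314)(612) ln(98.3/36.4) = 1872 × 0.9935 = 1860 J.

Q ≈ 1860 J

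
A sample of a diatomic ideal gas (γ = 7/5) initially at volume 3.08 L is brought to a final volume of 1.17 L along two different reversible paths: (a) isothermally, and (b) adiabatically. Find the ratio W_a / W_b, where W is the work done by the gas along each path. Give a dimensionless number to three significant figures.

W_a / W_b ≈ 0.819

Path (a) isothermal: W = P₁V₁ ln(V₂/V₁) → W_a/(P₁V₁) = -0.9679.
Path (b) adiabatic: W = P₁V₁(1 − (V₁/V₂)^(γ−1))/(γ−1) → W_b/(P₁V₁) = -1.182.
W_a / W_b = -0.9679 / -1.182 = 0.8189.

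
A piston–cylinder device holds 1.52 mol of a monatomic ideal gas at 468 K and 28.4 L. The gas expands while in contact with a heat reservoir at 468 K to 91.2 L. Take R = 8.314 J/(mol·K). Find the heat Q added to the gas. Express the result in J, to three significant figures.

Q ≈ 6900 J

Isothermal ⇒ ΔU = 0, so Q = W = nRT ln(V₂/V₁).
Q = (1.52)(8.314)(468) ln(91.2/28.4) = 5914 × 1.167 = 6900 J.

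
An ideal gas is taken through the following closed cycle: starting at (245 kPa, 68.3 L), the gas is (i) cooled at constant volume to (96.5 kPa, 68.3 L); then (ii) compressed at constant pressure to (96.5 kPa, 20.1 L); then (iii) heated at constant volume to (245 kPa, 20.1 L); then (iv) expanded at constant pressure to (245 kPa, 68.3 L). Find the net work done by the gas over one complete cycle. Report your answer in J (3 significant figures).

W_net ≈ 7160 J

Constant-volume legs do no work.
W(ii) = (96.5)(20.1 − 68.3) = -4651 J; W(iv) = (245)(68.3 − 20.1) = 11809 J.
W_net = -4651 + 11809 = 7158 J (the clockwise enclosed area).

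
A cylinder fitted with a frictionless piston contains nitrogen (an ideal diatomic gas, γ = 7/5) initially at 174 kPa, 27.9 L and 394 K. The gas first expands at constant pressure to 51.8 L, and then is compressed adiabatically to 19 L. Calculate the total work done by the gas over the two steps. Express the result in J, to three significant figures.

W_total ≈ -6960 J

Step 1 (isobaric): W = PΔV = (174 kPa)(51.8 − 27.9 L) = 4159 J.
After step 1: P = 174 kPa, V = 51.8 L, T = 731.5 K.
Step 2 (adiabatic): W = (P₁V₁ − P₂V₂)/(γ−1) = (9013 − 13462)/0.4 = -11122 J.
W_total = 4159 − 11122 = -6963 J.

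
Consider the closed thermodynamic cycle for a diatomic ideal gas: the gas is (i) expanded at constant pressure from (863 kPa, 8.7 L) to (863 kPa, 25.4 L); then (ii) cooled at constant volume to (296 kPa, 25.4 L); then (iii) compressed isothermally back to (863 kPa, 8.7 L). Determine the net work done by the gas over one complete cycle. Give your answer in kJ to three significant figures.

W_net ≈ 6.36 kJ

Leg (i): W = PΔV = (863)(25.4 − 8.7) = 14412 J.
Leg (ii): W = 0.
Leg (iii): W = PᵢVᵢ ln(V_f/Vᵢ) = (7518) ln(8.7/25.4) = -8055 J.
W_net = 14412 − 8055 = 6357 J.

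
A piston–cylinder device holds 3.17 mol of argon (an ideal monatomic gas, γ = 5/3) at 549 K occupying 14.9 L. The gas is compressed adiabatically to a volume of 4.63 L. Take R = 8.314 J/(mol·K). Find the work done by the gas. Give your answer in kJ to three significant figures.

Adiabatic: TV^(γ−1) = const with γ = 5/3.
T₂ = T₁ (V₁/V₂)^(γ−1) = 549 × (14.9/4.63)^0.667 = 549 × 2.18 = 1197 K.
W_by = nCᵥ(T₁ − T₂) = (3.17)(12.47)(549 − 1197) = -25605 J.

W ≈ -25.6 kJ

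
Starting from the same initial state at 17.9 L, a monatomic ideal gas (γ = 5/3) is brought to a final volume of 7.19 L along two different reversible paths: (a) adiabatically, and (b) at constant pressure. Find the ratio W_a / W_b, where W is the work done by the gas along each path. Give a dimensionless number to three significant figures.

Path (a) adiabatic: W = P₁V₁(1 − (V₁/V₂)^(γ−1))/(γ−1) → W_a/(P₁V₁) = -1.255.
Path (b) isobaric: W = P₁(V₂ − V₁) → W_b/(P₁V₁) = -0.5983.
W_a / W_b = -1.255 / -0.5983 = 2.098.

W_a / W_b ≈ 2.10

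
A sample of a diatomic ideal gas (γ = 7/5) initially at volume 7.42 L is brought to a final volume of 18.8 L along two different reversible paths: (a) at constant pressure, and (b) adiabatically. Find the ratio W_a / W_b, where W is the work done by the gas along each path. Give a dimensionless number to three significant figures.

Path (a) isobaric: W = P₁(V₂ − V₁) → W_a/(P₁V₁) = 1.534.
Path (b) adiabatic: W = P₁V₁(1 − (V₁/V₂)^(γ−1))/(γ−1) → W_b/(P₁V₁) = 0.7764.
W_a / W_b = 1.534 / 0.7764 = 1.975.

W_a / W_b ≈ 1.98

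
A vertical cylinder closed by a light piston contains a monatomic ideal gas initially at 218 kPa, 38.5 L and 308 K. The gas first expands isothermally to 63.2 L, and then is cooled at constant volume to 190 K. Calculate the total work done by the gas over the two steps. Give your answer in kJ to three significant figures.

W_total ≈ 4.16 kJ

Step 1 (isothermal): W = P₁V₁ ln(V₂/V₁) = (8393) ln(63.2/38.5) = 4160 J.
Step 2 (isochoric): W = 0 (constant volume).
W_total = 4160 + 0 = 4160 J.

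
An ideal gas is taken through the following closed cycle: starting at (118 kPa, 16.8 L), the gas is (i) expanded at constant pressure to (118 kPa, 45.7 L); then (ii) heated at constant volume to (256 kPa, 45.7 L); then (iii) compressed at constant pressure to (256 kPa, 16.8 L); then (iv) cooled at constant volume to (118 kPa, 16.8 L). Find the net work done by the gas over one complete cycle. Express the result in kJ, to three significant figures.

W_net ≈ -3.99 kJ

Constant-volume legs do no work.
W(i) = (118)(45.7 − 16.8) = 3410 J; W(iii) = (256)(16.8 − 45.7) = -7398 J.
W_net = 3410 − 7398 = -3988 J (the counter-clockwise enclosed area).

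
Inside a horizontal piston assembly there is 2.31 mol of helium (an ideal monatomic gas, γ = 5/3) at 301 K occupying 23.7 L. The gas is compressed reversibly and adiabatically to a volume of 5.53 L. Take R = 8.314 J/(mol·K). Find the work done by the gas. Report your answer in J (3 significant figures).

Adiabatic: TV^(γ−1) = const with γ = 5/3.
T₂ = T₁ (V₁/V₂)^(γ−1) = 301 × (23.7/5.53)^0.667 = 301 × 2.638 = 794.2 K.
W_by = nCᵥ(T₁ − T₂) = (2.31)(12.47)(301 − 794.2) = -14207 J.

W ≈ -14200 J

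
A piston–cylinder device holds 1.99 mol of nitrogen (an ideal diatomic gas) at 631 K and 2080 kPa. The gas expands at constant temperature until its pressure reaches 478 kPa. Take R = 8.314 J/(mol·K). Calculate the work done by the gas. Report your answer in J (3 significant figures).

Isothermal process: W = nRT ln(V₂/V₁) = nRT ln(P₁/P₂).
W = (1.99)(8.314)(631) × ln(2080/478)
  = 10440 × ln(4.351) = 10440 × 1.471
W_by_gas = 15352 J.

W ≈ 15400 J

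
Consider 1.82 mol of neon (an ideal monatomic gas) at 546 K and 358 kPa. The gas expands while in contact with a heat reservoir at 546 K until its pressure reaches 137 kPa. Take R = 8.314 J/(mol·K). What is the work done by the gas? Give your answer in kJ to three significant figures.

W ≈ 7.94 kJ

Isothermal process: W = nRT ln(V₂/V₁) = nRT ln(P₁/P₂).
W = (1.82)(8.314)(546) × ln(358/137)
  = 8262 × ln(2.613) = 8262 × 0.9606
W_by_gas = 7936 J.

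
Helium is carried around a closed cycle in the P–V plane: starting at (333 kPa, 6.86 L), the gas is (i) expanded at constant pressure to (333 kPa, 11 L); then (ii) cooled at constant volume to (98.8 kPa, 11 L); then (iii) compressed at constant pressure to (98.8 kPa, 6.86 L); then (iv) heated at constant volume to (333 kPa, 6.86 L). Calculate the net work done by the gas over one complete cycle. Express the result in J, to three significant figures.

Constant-volume legs do no work.
W(i) = (333)(11 − 6.86) = 1379 J; W(iii) = (98.8)(6.86 − 11) = -409 J.
W_net = 1379 − 409 = 969.6 J (the clockwise enclosed area).

W_net ≈ 970 J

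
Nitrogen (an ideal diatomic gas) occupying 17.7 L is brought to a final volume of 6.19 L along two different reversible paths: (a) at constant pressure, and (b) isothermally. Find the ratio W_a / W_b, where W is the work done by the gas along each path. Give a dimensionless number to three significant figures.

W_a / W_b ≈ 0.619

Path (a) isobaric: W = P₁(V₂ − V₁) → W_a/(P₁V₁) = -0.6503.
Path (b) isothermal: W = P₁V₁ ln(V₂/V₁) → W_b/(P₁V₁) = -1.051.
W_a / W_b = -0.6503 / -1.051 = 0.6189.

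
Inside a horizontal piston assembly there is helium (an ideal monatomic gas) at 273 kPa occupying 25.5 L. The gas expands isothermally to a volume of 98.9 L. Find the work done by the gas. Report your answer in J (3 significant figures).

W ≈ 9440 J

Isothermal: W = nRT ln(V₂/V₁) = P₁V₁ ln(V₂/V₁).
P₁V₁ = (273 kPa)(25.5 L) = 6962 J.
W = 6962 × ln(98.9/25.5) = 6962 × 1.355
W_by_gas = 9436 J.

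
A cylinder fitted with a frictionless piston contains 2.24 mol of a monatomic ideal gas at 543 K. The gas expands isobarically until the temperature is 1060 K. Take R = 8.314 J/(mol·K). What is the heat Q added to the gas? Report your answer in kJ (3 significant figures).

Isobaric: W = nRΔT = (2.24)(8.314)(517) = 9628 J.
ΔU = nCᵥΔT with Cᵥ = 3R/2: ΔU = (2.24)(12.47)(517) = 14442 J.
Q = ΔU + W = 14442 + 9628 = 24071 J.

Q ≈ 24.1 kJ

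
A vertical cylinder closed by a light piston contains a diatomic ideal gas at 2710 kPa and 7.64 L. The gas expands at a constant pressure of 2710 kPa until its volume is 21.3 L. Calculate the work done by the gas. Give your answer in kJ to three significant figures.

W ≈ 37.0 kJ

Isobaric: W = P ΔV.
W = (2710 kPa)(21.3 − 7.64 L) = (2710)(13.66) = 37019 J.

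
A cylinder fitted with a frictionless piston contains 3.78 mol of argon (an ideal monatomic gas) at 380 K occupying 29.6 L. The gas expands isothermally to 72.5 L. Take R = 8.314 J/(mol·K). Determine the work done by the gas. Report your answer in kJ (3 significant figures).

Isothermal: W = nRT ln(V₂/V₁).
W = (3.78)(8.314)(380) × ln(72.5/29.6)
  = 11942 × 0.8958
W_by_gas = 10698 J.

W ≈ 10.7 kJ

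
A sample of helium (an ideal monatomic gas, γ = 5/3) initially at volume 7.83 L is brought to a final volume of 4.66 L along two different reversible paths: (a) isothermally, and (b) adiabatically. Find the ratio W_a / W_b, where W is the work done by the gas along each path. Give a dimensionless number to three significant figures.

W_a / W_b ≈ 0.837

Path (a) isothermal: W = P₁V₁ ln(V₂/V₁) → W_a/(P₁V₁) = -0.5189.
Path (b) adiabatic: W = P₁V₁(1 − (V₁/V₂)^(γ−1))/(γ−1) → W_b/(P₁V₁) = -0.62.
W_a / W_b = -0.5189 / -0.62 = 0.837.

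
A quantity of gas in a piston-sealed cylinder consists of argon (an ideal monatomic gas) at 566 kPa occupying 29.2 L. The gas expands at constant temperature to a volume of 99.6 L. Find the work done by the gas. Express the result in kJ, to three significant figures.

Isothermal: W = nRT ln(V₂/V₁) = P₁V₁ ln(V₂/V₁).
P₁V₁ = (566 kPa)(29.2 L) = 16527 J.
W = 16527 × ln(99.6/29.2) = 16527 × 1.227
W_by_gas = 20279 J.

W ≈ 20.3 kJ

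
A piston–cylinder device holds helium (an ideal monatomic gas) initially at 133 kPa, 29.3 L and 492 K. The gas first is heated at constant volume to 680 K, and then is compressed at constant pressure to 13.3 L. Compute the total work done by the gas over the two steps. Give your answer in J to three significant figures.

Step 1 (isochoric): W = 0 (constant volume).
After step 1: P = 183.8 kPa (V unchanged).
Step 2 (isobaric): W = PΔV = (183.8 kPa)(13.3 − 29.3 L) = -2941 J.
W_total = 0 − 2941 = -2941 J.

W_total ≈ -2940 J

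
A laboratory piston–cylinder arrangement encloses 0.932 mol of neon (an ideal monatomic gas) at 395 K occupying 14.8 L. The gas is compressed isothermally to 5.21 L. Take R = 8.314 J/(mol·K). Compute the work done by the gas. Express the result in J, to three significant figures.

Isothermal: W = nRT ln(V₂/V₁).
W = (0.932)(8.314)(395) × ln(5.21/14.8)
  = 3061 × -1.044
W_by_gas = -3196 J.

W ≈ -3200 J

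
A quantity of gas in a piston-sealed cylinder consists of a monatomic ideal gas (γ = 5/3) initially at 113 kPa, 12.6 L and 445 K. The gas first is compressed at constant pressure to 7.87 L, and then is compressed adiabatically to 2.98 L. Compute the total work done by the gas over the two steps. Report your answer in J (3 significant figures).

Step 1 (isobaric): W = PΔV = (113 kPa)(7.87 − 12.6 L) = -534.5 J.
After step 1: P = 113 kPa, V = 7.87 L, T = 277.9 K.
Step 2 (adiabatic): W = (P₁V₁ − P₂V₂)/(γ−1) = (889.3 − 1699)/0.667 = -1215 J.
W_total = -534.5 − 1215 = -1749 J.

W_total ≈ -1750 J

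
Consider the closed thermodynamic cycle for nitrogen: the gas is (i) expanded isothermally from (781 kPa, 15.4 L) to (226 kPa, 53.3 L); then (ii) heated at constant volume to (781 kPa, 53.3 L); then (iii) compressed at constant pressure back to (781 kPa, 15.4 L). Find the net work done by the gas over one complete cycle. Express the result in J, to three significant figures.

Leg (i): W = PᵢVᵢ ln(V_f/Vᵢ) = (12027) ln(53.3/15.4) = 14933 J.
Leg (ii): W = 0.
Leg (iii): W = PΔV = (781)(15.4 − 53.3) = -29600 J.
W_net = 14933 − 29600 = -14667 J.

W_net ≈ -14700 J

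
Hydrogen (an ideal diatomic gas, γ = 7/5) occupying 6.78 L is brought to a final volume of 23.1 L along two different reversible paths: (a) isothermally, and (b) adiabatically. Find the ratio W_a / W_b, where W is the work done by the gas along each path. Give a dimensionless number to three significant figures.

W_a / W_b ≈ 1.27

Path (a) isothermal: W = P₁V₁ ln(V₂/V₁) → W_a/(P₁V₁) = 1.226.
Path (b) adiabatic: W = P₁V₁(1 − (V₁/V₂)^(γ−1))/(γ−1) → W_b/(P₁V₁) = 0.969.
W_a / W_b = 1.226 / 0.969 = 1.265.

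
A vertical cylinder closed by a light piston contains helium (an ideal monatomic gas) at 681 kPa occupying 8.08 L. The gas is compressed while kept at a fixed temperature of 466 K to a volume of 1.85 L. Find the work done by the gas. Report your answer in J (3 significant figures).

W ≈ -8110 J

Isothermal: W = nRT ln(V₂/V₁) = P₁V₁ ln(V₂/V₁).
P₁V₁ = (681 kPa)(8.08 L) = 5502 J.
W = 5502 × ln(1.85/8.08) = 5502 × -1.474
W_by_gas = -8112 J.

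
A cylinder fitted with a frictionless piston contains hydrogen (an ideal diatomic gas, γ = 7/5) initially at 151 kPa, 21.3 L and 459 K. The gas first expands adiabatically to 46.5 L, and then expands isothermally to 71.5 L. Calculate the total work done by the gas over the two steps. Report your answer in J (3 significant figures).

Step 1 (adiabatic): W = (P₁V₁ − P₂V₂)/(γ−1) = (3216 − 2354)/0.4 = 2157 J.
After step 1: P = 50.61 kPa, V = 46.5 L, T = 335.9 K.
Step 2 (isothermal): W = P₁V₁ ln(V₂/V₁) = (2354) ln(71.5/46.5) = 1013 J.
W_total = 2157 + 1013 = 3169 J.

W_total ≈ 3170 J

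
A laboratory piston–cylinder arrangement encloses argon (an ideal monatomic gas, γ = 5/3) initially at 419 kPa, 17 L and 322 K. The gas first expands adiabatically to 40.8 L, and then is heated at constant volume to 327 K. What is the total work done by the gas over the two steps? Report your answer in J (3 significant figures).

Step 1 (adiabatic): W = (P₁V₁ − P₂V₂)/(γ−1) = (7123 − 3974)/0.667 = 4724 J.
Step 2 (isochoric): W = 0 (constant volume).
W_total = 4724 + 0 = 4724 J.

W_total ≈ 4720 J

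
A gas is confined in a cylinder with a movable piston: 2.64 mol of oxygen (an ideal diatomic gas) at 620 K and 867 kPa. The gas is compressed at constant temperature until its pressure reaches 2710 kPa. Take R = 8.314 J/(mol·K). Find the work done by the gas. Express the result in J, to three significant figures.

W ≈ -15500 J

Isothermal process: W = nRT ln(V₂/V₁) = nRT ln(P₁/P₂).
W = (2.64)(8.314)(620) × ln(867/2710)
  = 13608 × ln(0.3199) = 13608 × -1.14
W_by_gas = -15509 J.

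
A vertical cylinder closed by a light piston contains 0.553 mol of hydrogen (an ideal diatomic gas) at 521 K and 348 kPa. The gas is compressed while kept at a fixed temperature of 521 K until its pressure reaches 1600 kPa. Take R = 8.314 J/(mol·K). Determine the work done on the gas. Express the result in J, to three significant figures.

Isothermal process: W = nRT ln(V₂/V₁) = nRT ln(P₁/P₂).
W = (0.553)(8.314)(521) × ln(348/1600)
  = 2395 × ln(0.2175) = 2395 × -1.526
W_by_gas = -3654 J; work on gas = −W_by = 3654 J.

W ≈ 3650 J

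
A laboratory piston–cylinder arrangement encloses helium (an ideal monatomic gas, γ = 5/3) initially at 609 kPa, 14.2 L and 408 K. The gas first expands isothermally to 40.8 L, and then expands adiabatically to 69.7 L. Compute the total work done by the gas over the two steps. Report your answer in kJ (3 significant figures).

Step 1 (isothermal): W = P₁V₁ ln(V₂/V₁) = (8648) ln(40.8/14.2) = 9127 J.
After step 1: P = 212 kPa, V = 40.8 L, T = 408 K.
Step 2 (adiabatic): W = (P₁V₁ − P₂V₂)/(γ−1) = (8648 − 6051)/0.667 = 3895 J.
W_total = 9127 + 3895 = 13022 J.

W_total ≈ 13.0 kJ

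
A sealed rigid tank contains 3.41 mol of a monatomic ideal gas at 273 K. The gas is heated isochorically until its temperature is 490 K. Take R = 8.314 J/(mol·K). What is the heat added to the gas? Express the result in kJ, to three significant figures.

Constant volume ⇒ W = 0, so Q = ΔU = nCᵥΔT with Cᵥ = 3R/2 = 12.47 J/(mol·K).
ΔU = (3.41)(12.47)(490 − 273) = 9228 J.

Q ≈ 9.23 kJ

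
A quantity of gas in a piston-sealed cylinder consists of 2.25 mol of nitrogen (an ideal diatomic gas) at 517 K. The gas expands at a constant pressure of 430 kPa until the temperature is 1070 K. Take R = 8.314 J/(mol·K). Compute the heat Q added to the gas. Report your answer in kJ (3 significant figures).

Isobaric: W = nRΔT = (2.25)(8.314)(553) = 10345 J.
ΔU = nCᵥΔT with Cᵥ = 5R/2: ΔU = (2.25)(20.79)(553) = 25862 J.
Q = ΔU + W = 25862 + 10345 = 36206 J.

Q ≈ 36.2 kJ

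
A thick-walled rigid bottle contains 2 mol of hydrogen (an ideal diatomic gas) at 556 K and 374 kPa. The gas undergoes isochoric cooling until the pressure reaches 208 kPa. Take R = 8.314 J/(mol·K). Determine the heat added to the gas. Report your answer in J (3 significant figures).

Constant volume ⇒ W = 0, so Q = ΔU = nCᵥΔT with Cᵥ = 5R/2 = 20.79 J/(mol·K).
At constant V, T₂/T₁ = P₂/P₁ ⇒ ΔT = T₁(P₂/P₁ − 1) = 556·(208/374 − 1) = -246.8 K.
ΔU = (2)(20.79)(-246.8) = -10259 J.

Q ≈ -10300 J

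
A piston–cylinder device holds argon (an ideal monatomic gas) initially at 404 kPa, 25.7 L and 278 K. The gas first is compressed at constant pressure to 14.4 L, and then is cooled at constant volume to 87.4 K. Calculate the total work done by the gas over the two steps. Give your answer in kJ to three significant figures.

W_total ≈ -4.57 kJ

Step 1 (isobaric): W = PΔV = (404 kPa)(14.4 − 25.7 L) = -4565 J.
Step 2 (isochoric): W = 0 (constant volume).
W_total = -4565 + 0 = -4565 J.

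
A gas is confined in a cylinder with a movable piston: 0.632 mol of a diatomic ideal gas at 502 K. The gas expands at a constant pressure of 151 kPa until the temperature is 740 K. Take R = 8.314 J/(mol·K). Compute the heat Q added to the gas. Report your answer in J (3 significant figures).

Q ≈ 4380 J

Isobaric: W = nRΔT = (0.632)(8.314)(238) = 1251 J.
ΔU = nCᵥΔT with Cᵥ = 5R/2: ΔU = (0.632)(20.79)(238) = 3126 J.
Q = ΔU + W = 3126 + 1251 = 4377 J.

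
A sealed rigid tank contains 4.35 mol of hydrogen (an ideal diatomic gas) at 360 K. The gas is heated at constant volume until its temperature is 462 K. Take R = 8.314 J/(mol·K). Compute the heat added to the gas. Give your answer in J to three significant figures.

Constant volume ⇒ W = 0, so Q = ΔU = nCᵥΔT with Cᵥ = 5R/2 = 20.79 J/(mol·K).
ΔU = (4.35)(20.79)(462 − 360) = 9222 J.

Q ≈ 9220 J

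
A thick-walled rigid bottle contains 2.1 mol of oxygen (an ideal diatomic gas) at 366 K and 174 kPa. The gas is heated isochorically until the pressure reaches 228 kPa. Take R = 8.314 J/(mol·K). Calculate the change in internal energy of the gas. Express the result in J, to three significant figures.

ΔU ≈ 4960 J

Constant volume ⇒ W = 0, so Q = ΔU = nCᵥΔT with Cᵥ = 5R/2 = 20.79 J/(mol·K).
At constant V, T₂/T₁ = P₂/P₁ ⇒ ΔT = T₁(P₂/P₁ − 1) = 366·(228/174 − 1) = 113.6 K.
ΔU = (2.1)(20.79)(113.6) = 4958 J.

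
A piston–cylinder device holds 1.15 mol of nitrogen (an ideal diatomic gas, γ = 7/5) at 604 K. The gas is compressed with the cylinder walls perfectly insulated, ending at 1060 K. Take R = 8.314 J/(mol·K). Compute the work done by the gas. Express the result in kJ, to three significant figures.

Adiabatic ⇒ Q = 0, so W_by = −ΔU = nCᵥ(T₁ − T₂).
Cᵥ = 5R/2 = 20.79 J/(mol·K).
W = (1.15)(20.79)(604 − 1060) = -10900 J.

W ≈ -10.9 kJ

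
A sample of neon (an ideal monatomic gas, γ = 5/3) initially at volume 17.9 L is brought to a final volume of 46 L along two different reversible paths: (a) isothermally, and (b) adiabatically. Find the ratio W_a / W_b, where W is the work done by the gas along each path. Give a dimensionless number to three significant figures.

Path (a) isothermal: W = P₁V₁ ln(V₂/V₁) → W_a/(P₁V₁) = 0.9438.
Path (b) adiabatic: W = P₁V₁(1 − (V₁/V₂)^(γ−1))/(γ−1) → W_b/(P₁V₁) = 0.7005.
W_a / W_b = 0.9438 / 0.7005 = 1.347.

W_a / W_b ≈ 1.35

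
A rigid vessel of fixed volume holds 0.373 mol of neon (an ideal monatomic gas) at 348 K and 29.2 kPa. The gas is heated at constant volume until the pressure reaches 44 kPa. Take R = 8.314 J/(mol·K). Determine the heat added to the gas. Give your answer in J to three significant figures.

Constant volume ⇒ W = 0, so Q = ΔU = nCᵥΔT with Cᵥ = 3R/2 = 12.47 J/(mol·K).
At constant V, T₂/T₁ = P₂/P₁ ⇒ ΔT = T₁(P₂/P₁ − 1) = 348·(44/29.2 − 1) = 176.4 K.
ΔU = (0.373)(12.47)(176.4) = 820.5 J.

Q ≈ 820 J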